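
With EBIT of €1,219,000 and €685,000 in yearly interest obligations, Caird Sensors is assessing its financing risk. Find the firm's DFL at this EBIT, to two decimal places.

2.28

Annual interest charges come to €685,000.00.
Degree of financial leverage = EBIT / (EBIT − interest) = €1,219,000 / €534,000.00 = 2.2828.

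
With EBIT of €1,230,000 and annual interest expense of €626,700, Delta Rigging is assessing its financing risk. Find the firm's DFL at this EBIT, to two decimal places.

2.04

Annual interest charges come to €626,700.00.
DFL = EBIT ÷ (EBIT − I) = €1,230,000 ÷ (€1,230,000 − €626,700.00) = €1,230,000 ÷ €603,300.00 = 2.0388.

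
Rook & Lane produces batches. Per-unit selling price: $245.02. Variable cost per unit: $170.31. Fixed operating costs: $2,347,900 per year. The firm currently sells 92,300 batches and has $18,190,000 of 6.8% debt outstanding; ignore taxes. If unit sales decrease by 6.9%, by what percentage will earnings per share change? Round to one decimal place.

Contribution at this volume is 92,300 × $74.71 = $6,895,733.00.
EBIT = $6,895,733.00 − $2,347,900 = $4,547,833.00.
Interest = $1,236,920.00, so EBIT − I = $3,310,913.00.
Degree of combined leverage = contribution ÷ (EBIT − I) = $6,895,733.00 ÷ $3,310,913.00 = 2.0827.
EPS therefore changes by 2.0827 × (-6.9%) = -14.4%.

-14.4%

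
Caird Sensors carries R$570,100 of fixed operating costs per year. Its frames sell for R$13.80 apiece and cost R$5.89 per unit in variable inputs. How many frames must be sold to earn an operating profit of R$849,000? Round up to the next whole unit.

Contribution margin per unit = R$13.80 − R$5.89 = R$7.91.
Required volume = (fixed costs + target profit) ÷ CM = (R$570,100 + R$849,000) ÷ R$7.91 = 179,405.82, so 179,406 frames.

179,406 frames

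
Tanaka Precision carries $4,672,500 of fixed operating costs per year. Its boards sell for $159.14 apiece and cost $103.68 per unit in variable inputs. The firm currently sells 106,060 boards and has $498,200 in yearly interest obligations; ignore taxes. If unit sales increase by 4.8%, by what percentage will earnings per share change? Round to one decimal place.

+39.7%

Contribution at this volume is 106,060 × $55.46 = $5,882,087.60.
Operating income = contribution − fixed costs = $5,882,087.60 − $4,672,500 = $1,209,587.60.
Interest = $498,200.00, so EBIT − I = $711,387.60.
DCL = total CM / (EBIT − I) = $5,882,087.60 / $711,387.60 = 8.2685.
EPS therefore changes by 8.2685 × (+4.8%) = +39.7%.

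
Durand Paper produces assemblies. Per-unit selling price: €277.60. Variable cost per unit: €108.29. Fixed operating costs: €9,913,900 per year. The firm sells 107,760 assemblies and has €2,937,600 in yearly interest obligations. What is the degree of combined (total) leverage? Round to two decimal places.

Total contribution margin = 107,760 × €169.31 = €18,244,845.60.
Operating income = contribution − fixed costs = €18,244,845.60 − €9,913,900 = €8,330,945.60. Interest = €2,937,600.00, so EBIT − I = €5,393,345.60.
DCL = contribution ÷ (EBIT − I) = €18,244,845.60 ÷ €5,393,345.60 = 3.3828.

3.38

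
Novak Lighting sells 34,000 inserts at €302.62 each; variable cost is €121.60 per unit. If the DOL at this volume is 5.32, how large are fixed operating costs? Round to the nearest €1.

€4,997,785

At 34,000 units, contribution = 34,000 × €181.02 = €6,154,680.00.
Since DOL = CM ÷ EBIT, EBIT = €6,154,680.00 ÷ 5.32 = €1,156,894.74.
And FC = contribution − EBIT = €6,154,680.00 − €1,156,894.74 = €4,997,785.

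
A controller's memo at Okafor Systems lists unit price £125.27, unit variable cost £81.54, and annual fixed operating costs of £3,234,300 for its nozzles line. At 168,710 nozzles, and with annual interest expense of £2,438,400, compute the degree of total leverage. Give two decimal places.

4.33

At 168,710 units, contribution = 168,710 × £43.73 = £7,377,688.30.
EBIT = £7,377,688.30 − £3,234,300 = £4,143,388.30. Interest = £2,438,400.00.
DOL = £7,377,688.30 ÷ £4,143,388.30 = 1.7806; DFL = £4,143,388.30 ÷ £1,704,988.30 = 2.4302.
DCL = DOL × DFL = 1.7806 × 2.4302 = 4.3272.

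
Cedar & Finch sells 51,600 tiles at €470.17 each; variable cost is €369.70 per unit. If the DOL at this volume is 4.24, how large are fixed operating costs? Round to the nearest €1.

Total contribution margin = 51,600 × €100.47 = €5,184,252.00.
DOL = contribution / EBIT, so EBIT = €5,184,252.00 / 4.24 = €1,222,700.94.
And FC = contribution − EBIT = €5,184,252.00 − €1,222,700.94 = €3,961,551.

€3,961,551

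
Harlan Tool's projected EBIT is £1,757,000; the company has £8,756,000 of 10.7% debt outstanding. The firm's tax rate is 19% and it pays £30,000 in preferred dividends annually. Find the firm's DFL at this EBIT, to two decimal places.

Annual interest charges come to £936,892.00.
Preferred dividends grossed up pre-tax: £30,000 / (1 − 0.19) = £37,037.04.
DFL = EBIT ÷ [EBIT − I − D_p/(1−t)] = £1,757,000 ÷ [£1,757,000 − £936,892.00 − £37,037.04] = £1,757,000 ÷ £783,070.96 = 2.2437.

2.24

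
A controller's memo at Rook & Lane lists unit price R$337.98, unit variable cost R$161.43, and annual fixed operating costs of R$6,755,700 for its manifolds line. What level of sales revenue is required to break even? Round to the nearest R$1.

R$12,932,832

Contribution margin per unit = R$337.98 − R$161.43 = R$176.55, a CM ratio of R$176.55 ÷ R$337.98 = 0.5224.
Break-even sales = FC ÷ CM ratio = R$6,755,700 × R$337.98 / R$176.55 = R$12,932,832.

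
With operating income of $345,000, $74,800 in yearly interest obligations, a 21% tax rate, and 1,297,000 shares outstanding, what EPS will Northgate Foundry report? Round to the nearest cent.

Pre-tax income = $345,000 − $74,800.00 = $270,200.00.
After tax at 21%: net income = $270,200.00 × 0.79 = $213,458.00.
Per share: $213,458.00 / 1,297,000 shares = $0.16.

$0.16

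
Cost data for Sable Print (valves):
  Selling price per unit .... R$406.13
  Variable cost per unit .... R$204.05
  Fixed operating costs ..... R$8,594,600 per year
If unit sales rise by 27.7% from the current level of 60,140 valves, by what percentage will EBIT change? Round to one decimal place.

+94.6%

Total contribution margin = 60,140 × R$202.08 = R$12,153,091.20.
Subtracting fixed costs: EBIT = R$12,153,091.20 − R$8,594,600 = R$3,558,491.20.
So DOL = total CM / EBIT = R$12,153,091.20 / R$3,558,491.20 = 3.4152.
So EBIT moves 3.4152 × (+27.7%) = +94.6%.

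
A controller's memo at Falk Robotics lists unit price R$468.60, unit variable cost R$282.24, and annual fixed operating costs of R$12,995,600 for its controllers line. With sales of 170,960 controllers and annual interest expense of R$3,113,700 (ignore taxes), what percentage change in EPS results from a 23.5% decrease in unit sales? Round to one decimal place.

Total contribution margin = 170,960 × R$186.36 = R$31,860,105.60.
Operating income = contribution − fixed costs = R$31,860,105.60 − R$12,995,600 = R$18,864,505.60.
Interest = R$3,113,700.00, so EBIT − I = R$15,750,805.60.
DCL = total CM / (EBIT − I) = R$31,860,105.60 / R$15,750,805.60 = 2.0228.
%ΔEPS = DCL × %ΔSales = 2.0228 × -23.5% = -47.5%.

-47.5%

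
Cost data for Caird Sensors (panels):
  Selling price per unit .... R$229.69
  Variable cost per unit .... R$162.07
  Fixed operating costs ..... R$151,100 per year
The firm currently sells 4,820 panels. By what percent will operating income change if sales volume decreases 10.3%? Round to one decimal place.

-19.2%

At 4,820 units, contribution = 4,820 × R$67.62 = R$325,928.40.
Operating income = contribution − fixed costs = R$325,928.40 − R$151,100 = R$174,828.40.
Degree of operating leverage = R$325,928.40 / R$174,828.40 = 1.8643.
Operating income changes by 1.8643 × -10.3% = -19.2%.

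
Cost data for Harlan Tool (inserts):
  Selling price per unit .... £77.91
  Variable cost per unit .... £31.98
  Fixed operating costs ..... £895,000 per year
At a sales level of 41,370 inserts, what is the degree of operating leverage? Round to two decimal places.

1.89

At 41,370 units, contribution = 41,370 × £45.93 = £1,900,124.10.
Subtracting fixed costs: EBIT = £1,900,124.10 − £895,000 = £1,005,124.10.
Degree of operating leverage = £1,900,124.10 / £1,005,124.10 = 1.8904.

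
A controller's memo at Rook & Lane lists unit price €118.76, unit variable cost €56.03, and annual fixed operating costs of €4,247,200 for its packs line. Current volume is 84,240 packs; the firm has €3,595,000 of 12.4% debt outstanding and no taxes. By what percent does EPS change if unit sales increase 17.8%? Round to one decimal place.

At 84,240 units, contribution = 84,240 × €62.73 = €5,284,375.20.
Operating income = contribution − fixed costs = €5,284,375.20 − €4,247,200 = €1,037,175.20.
After interest of €445,780.00, pre-tax earnings = €591,395.20.
Degree of combined leverage = contribution ÷ (EBIT − I) = €5,284,375.20 ÷ €591,395.20 = 8.9354.
EPS therefore changes by 8.9354 × (+17.8%) = +159.1%.

+159.1%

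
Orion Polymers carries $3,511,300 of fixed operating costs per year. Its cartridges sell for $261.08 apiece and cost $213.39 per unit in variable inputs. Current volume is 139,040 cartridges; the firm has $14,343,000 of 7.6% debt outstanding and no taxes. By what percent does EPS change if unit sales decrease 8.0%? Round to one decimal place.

-26.1%

Contribution at this volume is 139,040 × $47.69 = $6,630,817.60.
EBIT = $6,630,817.60 − $3,511,300 = $3,119,517.60.
Interest = $1,090,068.00, so EBIT − I = $2,029,449.60.
Degree of combined leverage = contribution ÷ (EBIT − I) = $6,630,817.60 ÷ $2,029,449.60 = 3.2673.
%ΔEPS = DCL × %ΔSales = 3.2673 × -8.0% = -26.1%.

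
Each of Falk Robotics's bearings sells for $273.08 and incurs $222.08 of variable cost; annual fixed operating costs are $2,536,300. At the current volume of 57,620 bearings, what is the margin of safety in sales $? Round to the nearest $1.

$2,154,226

Contribution margin per unit = $273.08 − $222.08 = $51.00. Break-even units = $2,536,300 ÷ $51.00 = 49,731.37; break-even revenue = 49,731.37 × $273.08 = $13,580,643.22.
Current sales = 57,620 × $273.08 = $15,734,869.60.
Margin of safety = $15,734,869.60 − $13,580,643.22 = $2,154,226.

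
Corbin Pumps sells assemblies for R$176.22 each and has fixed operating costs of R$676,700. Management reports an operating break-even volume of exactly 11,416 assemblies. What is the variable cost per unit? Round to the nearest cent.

R$116.94

Contribution per unit must be FC / Q = R$676,700 / 11,416 = R$59.2765.
Variable cost per unit = R$176.22 − R$59.2765 = R$116.94.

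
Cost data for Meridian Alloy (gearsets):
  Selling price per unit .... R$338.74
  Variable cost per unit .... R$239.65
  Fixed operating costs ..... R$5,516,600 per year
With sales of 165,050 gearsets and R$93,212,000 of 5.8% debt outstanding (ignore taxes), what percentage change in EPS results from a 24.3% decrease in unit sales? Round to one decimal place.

At 165,050 units, contribution = 165,050 × R$99.09 = R$16,354,804.50.
EBIT = R$16,354,804.50 − R$5,516,600 = R$10,838,204.50.
After interest of R$5,406,296.00, pre-tax earnings = R$5,431,908.50.
DCL = total CM / (EBIT − I) = R$16,354,804.50 / R$5,431,908.50 = 3.0109.
EPS therefore changes by 3.0109 × (-24.3%) = -73.2%.

-73.2%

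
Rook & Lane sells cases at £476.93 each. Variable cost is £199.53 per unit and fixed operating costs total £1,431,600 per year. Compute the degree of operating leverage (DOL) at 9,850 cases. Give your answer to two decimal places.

At 9,850 units, contribution = 9,850 × £277.40 = £2,732,390.00.
Subtracting fixed costs: EBIT = £2,732,390.00 − £1,431,600 = £1,300,790.00.
So DOL = total CM / EBIT = £2,732,390.00 / £1,300,790.00 = 2.1006.

2.10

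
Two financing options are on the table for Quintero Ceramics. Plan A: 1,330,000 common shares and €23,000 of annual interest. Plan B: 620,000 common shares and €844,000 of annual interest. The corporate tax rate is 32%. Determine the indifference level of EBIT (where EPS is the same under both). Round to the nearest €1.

At indifference, (EBIT − 23,000)(1 − t)/1,330,000 = (EBIT − 844,000)(1 − t)/620,000.
Cancelling (1 − t) and cross-multiplying: 620,000·(EBIT − 23,000) = 1,330,000·(EBIT − 844,000).
Solving, EBIT = (844,000·1,330,000 − 23,000·620,000) / (1,330,000 − 620,000) = 1,108,260,000,000 / 710,000 = 1,560,929.58.

€1,560,930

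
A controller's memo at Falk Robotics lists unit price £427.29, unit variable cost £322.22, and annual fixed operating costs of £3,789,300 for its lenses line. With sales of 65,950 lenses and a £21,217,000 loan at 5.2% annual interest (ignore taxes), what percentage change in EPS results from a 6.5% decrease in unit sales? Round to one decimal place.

Total contribution margin = 65,950 × £105.07 = £6,929,366.50.
Operating income = contribution − fixed costs = £6,929,366.50 − £3,789,300 = £3,140,066.50.
After interest of £1,103,284.00, pre-tax earnings = £2,036,782.50.
DCL = total CM / (EBIT − I) = £6,929,366.50 / £2,036,782.50 = 3.4021.
EPS therefore changes by 3.4021 × (-6.5%) = -22.1%.

-22.1%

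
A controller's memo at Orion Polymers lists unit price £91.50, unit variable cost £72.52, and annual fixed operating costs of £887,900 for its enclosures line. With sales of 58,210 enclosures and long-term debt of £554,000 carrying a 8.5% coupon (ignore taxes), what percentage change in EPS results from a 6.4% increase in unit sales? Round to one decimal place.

+41.6%

Total contribution margin = 58,210 × £18.98 = £1,104,825.80.
EBIT = £1,104,825.80 − £887,900 = £216,925.80.
Interest = £47,090.00, so EBIT − I = £169,835.80.
Degree of combined leverage = contribution ÷ (EBIT − I) = £1,104,825.80 ÷ £169,835.80 = 6.5053.
%ΔEPS = DCL × %ΔSales = 6.5053 × +6.4% = +41.6%.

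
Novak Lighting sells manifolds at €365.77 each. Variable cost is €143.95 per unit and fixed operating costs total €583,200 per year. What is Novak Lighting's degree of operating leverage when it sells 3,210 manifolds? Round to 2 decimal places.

5.53

Contribution at this volume is 3,210 × €221.82 = €712,042.20.
Subtracting fixed costs: EBIT = €712,042.20 − €583,200 = €128,842.20.
DOL = contribution ÷ EBIT = €712,042.20 ÷ €128,842.20 = 5.5265.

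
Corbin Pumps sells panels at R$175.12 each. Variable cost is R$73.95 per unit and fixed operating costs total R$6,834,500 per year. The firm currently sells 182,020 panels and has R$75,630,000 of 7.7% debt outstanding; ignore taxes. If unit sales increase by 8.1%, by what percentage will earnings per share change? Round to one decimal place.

Total contribution margin = 182,020 × R$101.17 = R$18,414,963.40.
Subtracting fixed costs: EBIT = R$18,414,963.40 − R$6,834,500 = R$11,580,463.40.
Interest = R$5,823,510.00, so EBIT − I = R$5,756,953.40.
DCL = total CM / (EBIT − I) = R$18,414,963.40 / R$5,756,953.40 = 3.1987.
%ΔEPS = DCL × %ΔSales = 3.1987 × +8.1% = +25.9%.

+25.9%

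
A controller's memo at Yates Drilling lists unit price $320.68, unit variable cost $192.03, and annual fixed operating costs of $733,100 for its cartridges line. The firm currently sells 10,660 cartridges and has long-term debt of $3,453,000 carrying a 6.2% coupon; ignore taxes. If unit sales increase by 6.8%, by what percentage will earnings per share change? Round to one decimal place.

+22.0%

Total contribution margin = 10,660 × $128.65 = $1,371,409.00.
Operating income = contribution − fixed costs = $1,371,409.00 − $733,100 = $638,309.00.
After interest of $214,086.00, pre-tax earnings = $424,223.00.
Degree of combined leverage = contribution ÷ (EBIT − I) = $1,371,409.00 ÷ $424,223.00 = 3.2328.
%ΔEPS = DCL × %ΔSales = 3.2328 × +6.8% = +22.0%.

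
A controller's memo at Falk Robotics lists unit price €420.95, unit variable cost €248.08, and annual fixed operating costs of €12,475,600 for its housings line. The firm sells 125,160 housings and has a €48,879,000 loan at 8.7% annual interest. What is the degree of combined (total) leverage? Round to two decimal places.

4.41

At 125,160 units, contribution = 125,160 × €172.87 = €21,636,409.20.
Operating income = contribution − fixed costs = €21,636,409.20 − €12,475,600 = €9,160,809.20. Interest = €4,252,473.00.
DOL = €21,636,409.20 ÷ €9,160,809.20 = 2.3618; DFL = €9,160,809.20 ÷ €4,908,336.20 = 1.8664.
Combined leverage = 2.3618 × 1.8664 = 4.4081.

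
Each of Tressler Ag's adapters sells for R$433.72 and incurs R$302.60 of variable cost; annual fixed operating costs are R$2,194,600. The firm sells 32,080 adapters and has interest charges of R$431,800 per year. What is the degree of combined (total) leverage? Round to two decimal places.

2.66

Contribution at this volume is 32,080 × R$131.12 = R$4,206,329.60.
Subtracting fixed costs: EBIT = R$4,206,329.60 − R$2,194,600 = R$2,011,729.60. Interest = R$431,800.00.
DOL = R$4,206,329.60 ÷ R$2,011,729.60 = 2.0909; DFL = R$2,011,729.60 ÷ R$1,579,929.60 = 1.2733.
Combined leverage = 2.0909 × 1.2733 = 2.6623.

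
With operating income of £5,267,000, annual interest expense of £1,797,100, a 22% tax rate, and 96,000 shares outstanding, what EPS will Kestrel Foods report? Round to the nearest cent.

Pre-tax income = £5,267,000 − £1,797,100.00 = £3,469,900.00.
After tax at 22%: net income = £3,469,900.00 × 0.78 = £2,706,522.00.
Per share: £2,706,522.00 / 96,000 shares = £28.19.

£28.19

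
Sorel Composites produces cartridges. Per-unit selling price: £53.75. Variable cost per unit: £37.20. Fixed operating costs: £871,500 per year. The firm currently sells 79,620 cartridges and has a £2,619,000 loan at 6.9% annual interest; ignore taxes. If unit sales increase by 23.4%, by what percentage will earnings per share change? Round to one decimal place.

Contribution at this volume is 79,620 × £16.55 = £1,317,711.00.
EBIT = £1,317,711.00 − £871,500 = £446,211.00.
After interest of £180,711.00, pre-tax earnings = £265,500.00.
Degree of combined leverage = contribution ÷ (EBIT − I) = £1,317,711.00 ÷ £265,500.00 = 4.9631.
%ΔEPS = DCL × %ΔSales = 4.9631 × +23.4% = +116.1%.

+116.1%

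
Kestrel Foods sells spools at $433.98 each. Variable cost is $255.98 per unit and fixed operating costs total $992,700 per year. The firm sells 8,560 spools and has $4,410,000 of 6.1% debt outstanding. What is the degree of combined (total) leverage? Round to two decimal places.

Contribution at this volume is 8,560 × $178.00 = $1,523,680.00.
Subtracting fixed costs: EBIT = $1,523,680.00 − $992,700 = $530,980.00. Interest = $269,010.00, so EBIT − I = $261,970.00.
Degree of total leverage = total CM / (EBIT − interest) = $1,523,680.00 / $261,970.00 = 5.8162.

5.82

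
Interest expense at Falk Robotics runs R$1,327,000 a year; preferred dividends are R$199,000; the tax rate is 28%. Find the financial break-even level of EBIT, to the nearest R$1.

R$1,603,389

Preferred dividends are paid after tax, so their pre-tax equivalent is R$199,000 ÷ (1 − 0.28) = R$276,388.89.
EPS = 0 when EBIT covers interest plus the pre-tax preferred burden: R$1,327,000 + R$276,388.89 = R$1,603,388.89.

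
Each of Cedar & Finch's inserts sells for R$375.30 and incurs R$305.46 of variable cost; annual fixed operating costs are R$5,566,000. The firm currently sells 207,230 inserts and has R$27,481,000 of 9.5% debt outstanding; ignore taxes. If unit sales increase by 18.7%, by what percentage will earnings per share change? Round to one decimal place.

Contribution at this volume is 207,230 × R$69.84 = R$14,472,943.20.
Subtracting fixed costs: EBIT = R$14,472,943.20 − R$5,566,000 = R$8,906,943.20.
After interest of R$2,610,695.00, pre-tax earnings = R$6,296,248.20.
Degree of combined leverage = contribution ÷ (EBIT − I) = R$14,472,943.20 ÷ R$6,296,248.20 = 2.2987.
%ΔEPS = DCL × %ΔSales = 2.2987 × +18.7% = +43.0%.

+43.0%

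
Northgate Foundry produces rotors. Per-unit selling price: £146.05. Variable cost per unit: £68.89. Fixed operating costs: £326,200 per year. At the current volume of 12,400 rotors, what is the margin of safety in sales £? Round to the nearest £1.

Unit CM = price − variable cost = £146.05 − £68.89 = £77.16. Break-even units = £326,200 ÷ £77.16 = 4,227.58; break-even revenue = 4,227.58 × £146.05 = £617,437.92.
Actual sales revenue = 12,400 × £146.05 = £1,811,020.00.
Margin of safety = £1,811,020.00 − £617,437.92 = £1,193,582.

£1,193,582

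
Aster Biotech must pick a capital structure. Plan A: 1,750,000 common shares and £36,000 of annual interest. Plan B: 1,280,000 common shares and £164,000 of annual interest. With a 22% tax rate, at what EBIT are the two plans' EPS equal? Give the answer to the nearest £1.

£512,596

At indifference, (EBIT − 36,000)(1 − t)/1,750,000 = (EBIT − 164,000)(1 − t)/1,280,000.
Cancelling (1 − t) and cross-multiplying: 1,280,000·(EBIT − 36,000) = 1,750,000·(EBIT − 164,000).
EBIT × (1,750,000 − 1,280,000) = 164,000 × 1,750,000 − 36,000 × 1,280,000 = 240,920,000,000, so EBIT = 240,920,000,000 ÷ 470,000 = 512,595.74.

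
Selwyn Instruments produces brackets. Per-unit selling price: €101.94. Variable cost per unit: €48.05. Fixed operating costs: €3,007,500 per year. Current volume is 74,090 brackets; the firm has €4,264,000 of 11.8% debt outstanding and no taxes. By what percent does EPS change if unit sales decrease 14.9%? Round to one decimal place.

-123.4%

Contribution at this volume is 74,090 × €53.89 = €3,992,710.10.
EBIT = €3,992,710.10 − €3,007,500 = €985,210.10.
Interest = €503,152.00, so EBIT − I = €482,058.10.
Degree of combined leverage = contribution ÷ (EBIT − I) = €3,992,710.10 ÷ €482,058.10 = 8.2826.
%ΔEPS = DCL × %ΔSales = 8.2826 × -14.9% = -123.4%.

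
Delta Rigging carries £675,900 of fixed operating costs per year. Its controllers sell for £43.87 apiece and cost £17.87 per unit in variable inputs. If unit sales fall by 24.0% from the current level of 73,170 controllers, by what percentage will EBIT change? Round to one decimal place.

Contribution at this volume is 73,170 × £26.00 = £1,902,420.00.
EBIT = £1,902,420.00 − £675,900 = £1,226,520.00.
DOL = contribution ÷ EBIT = £1,902,420.00 ÷ £1,226,520.00 = 1.5511.
So EBIT moves 1.5511 × (-24.0%) = -37.2%.

-37.2%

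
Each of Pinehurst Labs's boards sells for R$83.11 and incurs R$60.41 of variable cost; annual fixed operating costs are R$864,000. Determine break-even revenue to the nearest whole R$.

Contribution margin per unit = R$83.11 − R$60.41 = R$22.70, a CM ratio of R$22.70 ÷ R$83.11 = 0.2731.
Break-even sales = FC ÷ CM ratio = R$864,000 × R$83.11 / R$22.70 = R$3,163,306.

R$3,163,306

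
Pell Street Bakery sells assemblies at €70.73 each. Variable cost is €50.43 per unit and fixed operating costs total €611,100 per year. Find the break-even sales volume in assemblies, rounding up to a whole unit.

30,104 assemblies

Contribution margin per unit = €70.73 − €50.43 = €20.30.
Break-even volume = fixed costs ÷ CM per unit = €611,100 ÷ €20.30 = 30,103.45, so 30,104 assemblies.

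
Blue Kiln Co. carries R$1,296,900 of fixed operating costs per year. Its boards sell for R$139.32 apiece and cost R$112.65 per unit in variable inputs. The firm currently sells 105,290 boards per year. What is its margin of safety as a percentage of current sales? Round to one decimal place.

Contribution margin per unit = R$139.32 − R$112.65 = R$26.67. Break-even units = R$1,296,900 ÷ R$26.67 = 48,627.67; break-even revenue = 48,627.67 × R$139.32 = R$6,774,807.20.
Current sales = 105,290 × R$139.32 = R$14,669,002.80.
Margin of safety = (R$14,669,002.80 − R$6,774,807.20) ÷ R$14,669,002.80 = 53.8%.

53.8%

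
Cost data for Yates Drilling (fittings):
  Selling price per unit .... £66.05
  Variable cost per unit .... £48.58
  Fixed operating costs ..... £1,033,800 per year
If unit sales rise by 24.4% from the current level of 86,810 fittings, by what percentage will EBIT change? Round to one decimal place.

+76.6%

Total contribution margin = 86,810 × £17.47 = £1,516,570.70.
Operating income = contribution − fixed costs = £1,516,570.70 − £1,033,800 = £482,770.70.
So DOL = total CM / EBIT = £1,516,570.70 / £482,770.70 = 3.1414.
Operating income changes by 3.1414 × +24.4% = +76.6%.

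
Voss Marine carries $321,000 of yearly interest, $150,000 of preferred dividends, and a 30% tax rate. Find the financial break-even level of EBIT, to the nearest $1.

$535,286

Preferred dividends are paid after tax, so their pre-tax equivalent is $150,000 ÷ (1 − 0.30) = $214,285.71.
EPS = 0 when EBIT covers interest plus the pre-tax preferred burden: $321,000 + $214,285.71 = $535,285.71.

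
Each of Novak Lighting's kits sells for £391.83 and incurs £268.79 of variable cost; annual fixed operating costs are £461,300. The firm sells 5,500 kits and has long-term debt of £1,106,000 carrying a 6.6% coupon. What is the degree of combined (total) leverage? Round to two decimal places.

4.75

At 5,500 units, contribution = 5,500 × £123.04 = £676,720.00.
EBIT = £676,720.00 − £461,300 = £215,420.00. Interest = £72,996.00, so EBIT − I = £142,424.00.
Degree of total leverage = total CM / (EBIT − interest) = £676,720.00 / £142,424.00 = 4.7514.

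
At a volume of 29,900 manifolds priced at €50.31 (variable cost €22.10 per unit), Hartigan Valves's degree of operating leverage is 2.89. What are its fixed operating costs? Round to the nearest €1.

At 29,900 units, contribution = 29,900 × €28.21 = €843,479.00.
Since DOL = CM ÷ EBIT, EBIT = €843,479.00 ÷ 2.89 = €291,861.25.
Fixed costs = CM − EBIT = €843,479.00 − €291,861.25 = €551,618.

€551,618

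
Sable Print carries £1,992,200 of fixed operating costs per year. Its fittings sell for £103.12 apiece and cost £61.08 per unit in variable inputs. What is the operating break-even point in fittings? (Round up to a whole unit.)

47,389 fittings

Unit CM = price − variable cost = £103.12 − £61.08 = £42.04.
Break-even Q = £1,992,200 / £42.04 = 47,388.20 → 47,389 fittings.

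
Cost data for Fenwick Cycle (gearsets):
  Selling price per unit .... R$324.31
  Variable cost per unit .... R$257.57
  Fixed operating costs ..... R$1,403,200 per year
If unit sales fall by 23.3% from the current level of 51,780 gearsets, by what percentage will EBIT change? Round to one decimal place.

Contribution at this volume is 51,780 × R$66.74 = R$3,455,797.20.
Operating income = contribution − fixed costs = R$3,455,797.20 − R$1,403,200 = R$2,052,597.20.
So DOL = total CM / EBIT = R$3,455,797.20 / R$2,052,597.20 = 1.6836.
Operating income changes by 1.6836 × -23.3% = -39.2%.

-39.2%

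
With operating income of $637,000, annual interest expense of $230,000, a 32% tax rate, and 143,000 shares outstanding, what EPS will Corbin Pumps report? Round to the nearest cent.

Pre-tax income = $637,000 − $230,000.00 = $407,000.00.
Net income = $407,000.00 × (1 − 0.32) = $276,760.00.
EPS = $276,760.00 ÷ 143,000 = $1.94.

$1.94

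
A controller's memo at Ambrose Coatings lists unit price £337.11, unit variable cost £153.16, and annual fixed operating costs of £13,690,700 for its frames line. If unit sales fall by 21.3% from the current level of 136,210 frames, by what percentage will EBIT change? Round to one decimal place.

At 136,210 units, contribution = 136,210 × £183.95 = £25,055,829.50.
Subtracting fixed costs: EBIT = £25,055,829.50 − £13,690,700 = £11,365,129.50.
So DOL = total CM / EBIT = £25,055,829.50 / £11,365,129.50 = 2.2046.
So EBIT moves 2.2046 × (-21.3%) = -47.0%.

-47.0%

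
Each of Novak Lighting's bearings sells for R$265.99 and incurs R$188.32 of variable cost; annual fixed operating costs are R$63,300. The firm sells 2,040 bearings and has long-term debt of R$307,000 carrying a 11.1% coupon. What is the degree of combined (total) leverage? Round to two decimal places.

2.59

Total contribution margin = 2,040 × R$77.67 = R$158,446.80.
EBIT = R$158,446.80 − R$63,300 = R$95,146.80. Interest = R$34,077.00, so EBIT − I = R$61,069.80.
Degree of total leverage = total CM / (EBIT − interest) = R$158,446.80 / R$61,069.80 = 2.5945.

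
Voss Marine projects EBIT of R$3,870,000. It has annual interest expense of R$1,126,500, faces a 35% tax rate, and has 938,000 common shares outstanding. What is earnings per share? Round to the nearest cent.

Pre-tax income = R$3,870,000 − R$1,126,500.00 = R$2,743,500.00.
After tax at 35%: net income = R$2,743,500.00 × 0.65 = R$1,783,275.00.
EPS = R$1,783,275.00 ÷ 938,000 = R$1.90.

R$1.90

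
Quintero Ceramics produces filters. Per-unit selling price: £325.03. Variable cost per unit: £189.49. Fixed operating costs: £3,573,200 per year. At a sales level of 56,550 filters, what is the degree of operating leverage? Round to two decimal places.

1.87

At 56,550 units, contribution = 56,550 × £135.54 = £7,664,787.00.
Operating income = contribution − fixed costs = £7,664,787.00 − £3,573,200 = £4,091,587.00.
DOL = contribution ÷ EBIT = £7,664,787.00 ÷ £4,091,587.00 = 1.8733.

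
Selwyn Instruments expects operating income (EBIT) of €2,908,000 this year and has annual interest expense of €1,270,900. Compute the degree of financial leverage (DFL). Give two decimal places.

1.78

Interest = €1,270,900.00.
DFL = EBIT ÷ (EBIT − I) = €2,908,000 ÷ (€2,908,000 − €1,270,900.00) = €2,908,000 ÷ €1,637,100.00 = 1.7763.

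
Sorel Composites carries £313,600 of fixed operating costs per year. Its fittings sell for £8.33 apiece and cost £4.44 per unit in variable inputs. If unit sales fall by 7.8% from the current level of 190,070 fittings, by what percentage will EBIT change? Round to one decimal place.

-13.5%

Contribution at this volume is 190,070 × £3.89 = £739,372.30.
Subtracting fixed costs: EBIT = £739,372.30 − £313,600 = £425,772.30.
Degree of operating leverage = £739,372.30 / £425,772.30 = 1.7365.
%ΔEBIT = DOL × %ΔSales = 1.7365 × -7.8% = -13.5%.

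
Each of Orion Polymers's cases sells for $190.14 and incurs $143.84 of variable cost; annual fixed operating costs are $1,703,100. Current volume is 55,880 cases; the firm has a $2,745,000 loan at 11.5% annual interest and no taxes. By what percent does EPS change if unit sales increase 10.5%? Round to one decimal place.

+47.8%

Total contribution margin = 55,880 × $46.30 = $2,587,244.00.
Subtracting fixed costs: EBIT = $2,587,244.00 − $1,703,100 = $884,144.00.
After interest of $315,675.00, pre-tax earnings = $568,469.00.
DCL = total CM / (EBIT − I) = $2,587,244.00 / $568,469.00 = 4.5512.
EPS therefore changes by 4.5512 × (+10.5%) = +47.8%.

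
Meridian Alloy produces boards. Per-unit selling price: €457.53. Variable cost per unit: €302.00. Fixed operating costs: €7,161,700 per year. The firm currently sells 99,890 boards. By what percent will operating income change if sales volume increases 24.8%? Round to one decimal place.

+46.0%

Contribution at this volume is 99,890 × €155.53 = €15,535,891.70.
Subtracting fixed costs: EBIT = €15,535,891.70 − €7,161,700 = €8,374,191.70.
So DOL = total CM / EBIT = €15,535,891.70 / €8,374,191.70 = 1.8552.
%ΔEBIT = DOL × %ΔSales = 1.8552 × +24.8% = +46.0%.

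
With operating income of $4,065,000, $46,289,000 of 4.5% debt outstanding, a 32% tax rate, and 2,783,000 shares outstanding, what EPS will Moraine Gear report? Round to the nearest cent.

$0.48

Interest = $2,083,005.00, so EBT = $4,065,000 − $2,083,005.00 = $1,981,995.00.
Net income = $1,981,995.00 × (1 − 0.32) = $1,347,756.60.
Per share: $1,347,756.60 / 2,783,000 shares = $0.48.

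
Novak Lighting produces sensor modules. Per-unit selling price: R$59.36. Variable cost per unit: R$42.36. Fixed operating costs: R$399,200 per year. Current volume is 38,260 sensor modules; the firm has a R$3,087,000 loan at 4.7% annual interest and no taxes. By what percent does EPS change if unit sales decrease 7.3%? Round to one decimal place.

Contribution at this volume is 38,260 × R$17.00 = R$650,420.00.
EBIT = R$650,420.00 − R$399,200 = R$251,220.00.
Interest = R$145,089.00, so EBIT − I = R$106,131.00.
DCL = total CM / (EBIT − I) = R$650,420.00 / R$106,131.00 = 6.1285.
%ΔEPS = DCL × %ΔSales = 6.1285 × -7.3% = -44.7%.

-44.7%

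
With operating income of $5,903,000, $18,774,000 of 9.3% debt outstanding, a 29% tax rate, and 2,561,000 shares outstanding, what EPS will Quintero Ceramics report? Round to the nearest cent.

$1.15

Pre-tax income = $5,903,000 − $1,745,982.00 = $4,157,018.00.
After tax at 29%: net income = $4,157,018.00 × 0.71 = $2,951,482.78.
EPS = $2,951,482.78 ÷ 2,561,000 = $1.15.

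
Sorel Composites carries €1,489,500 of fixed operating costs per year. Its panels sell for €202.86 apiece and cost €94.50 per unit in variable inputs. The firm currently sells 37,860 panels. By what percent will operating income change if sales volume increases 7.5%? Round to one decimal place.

+11.8%

Total contribution margin = 37,860 × €108.36 = €4,102,509.60.
Subtracting fixed costs: EBIT = €4,102,509.60 − €1,489,500 = €2,613,009.60.
DOL = contribution ÷ EBIT = €4,102,509.60 ÷ €2,613,009.60 = 1.5700.
So EBIT moves 1.5700 × (+7.5%) = +11.8%.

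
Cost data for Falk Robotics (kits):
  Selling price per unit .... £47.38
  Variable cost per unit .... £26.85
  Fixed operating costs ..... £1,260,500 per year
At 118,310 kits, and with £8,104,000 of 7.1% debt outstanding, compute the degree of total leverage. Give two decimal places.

4.10

Contribution at this volume is 118,310 × £20.53 = £2,428,904.30.
EBIT = £2,428,904.30 − £1,260,500 = £1,168,404.30. Interest = £575,384.00, so EBIT − I = £593,020.30.
DCL = contribution ÷ (EBIT − I) = £2,428,904.30 ÷ £593,020.30 = 4.0958.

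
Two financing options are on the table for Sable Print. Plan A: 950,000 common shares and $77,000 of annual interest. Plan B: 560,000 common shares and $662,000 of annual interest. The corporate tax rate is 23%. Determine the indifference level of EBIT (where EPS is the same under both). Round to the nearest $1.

$1,502,000

At indifference, (EBIT − 77,000)(1 − t)/950,000 = (EBIT − 662,000)(1 − t)/560,000.
The (1 − t) factor cancels: (EBIT − 77,000) × 560,000 = (EBIT − 662,000) × 950,000.
EBIT × (950,000 − 560,000) = 662,000 × 950,000 − 77,000 × 560,000 = 585,780,000,000, so EBIT = 585,780,000,000 ÷ 390,000 = 1,502,000.00.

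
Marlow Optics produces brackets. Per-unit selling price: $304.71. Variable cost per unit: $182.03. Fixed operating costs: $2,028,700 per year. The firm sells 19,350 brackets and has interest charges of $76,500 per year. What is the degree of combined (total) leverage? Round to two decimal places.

Contribution at this volume is 19,350 × $122.68 = $2,373,858.00.
Subtracting fixed costs: EBIT = $2,373,858.00 − $2,028,700 = $345,158.00. Interest = $76,500.00.
DOL = $2,373,858.00 ÷ $345,158.00 = 6.8776; DFL = $345,158.00 ÷ $268,658.00 = 1.2847.
DCL = DOL × DFL = 6.8776 × 1.2847 = 8.8357.

8.84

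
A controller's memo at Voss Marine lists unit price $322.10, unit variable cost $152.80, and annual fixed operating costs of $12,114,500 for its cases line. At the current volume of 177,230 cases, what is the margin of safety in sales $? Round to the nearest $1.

$34,037,464

Unit CM = price − variable cost = $322.10 − $152.80 = $169.30. Break-even units = $12,114,500 ÷ $169.30 = 71,556.41; break-even revenue = 71,556.41 × $322.10 = $23,048,319.26.
Actual sales revenue = 177,230 × $322.10 = $57,085,783.00.
Margin of safety = $57,085,783.00 − $23,048,319.26 = $34,037,464.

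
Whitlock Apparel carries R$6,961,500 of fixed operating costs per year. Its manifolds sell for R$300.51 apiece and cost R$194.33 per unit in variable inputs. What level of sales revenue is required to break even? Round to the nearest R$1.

CM per unit = R$300.51 − R$194.33 = R$106.18; CM ratio = R$106.18 / R$300.51 = 0.3533.
Break-even sales = FC ÷ CM ratio = R$6,961,500 × R$300.51 / R$106.18 = R$19,702,396.

R$19,702,396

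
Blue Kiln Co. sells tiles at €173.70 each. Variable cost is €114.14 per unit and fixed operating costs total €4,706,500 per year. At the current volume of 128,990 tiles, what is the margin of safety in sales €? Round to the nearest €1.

€8,679,588

Contribution margin per unit = €173.70 − €114.14 = €59.56. Break-even units = €4,706,500 ÷ €59.56 = 79,021.16; break-even revenue = 79,021.16 × €173.70 = €13,725,974.65.
Actual sales revenue = 128,990 × €173.70 = €22,405,563.00.
Margin of safety = €22,405,563.00 − €13,725,974.65 = €8,679,588.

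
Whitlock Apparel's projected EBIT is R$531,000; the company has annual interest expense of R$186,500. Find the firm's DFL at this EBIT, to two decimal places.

Annual interest charges come to R$186,500.00.
DFL = EBIT ÷ (EBIT − I) = R$531,000 ÷ (R$531,000 − R$186,500.00) = R$531,000 ÷ R$344,500.00 = 1.5414.

1.54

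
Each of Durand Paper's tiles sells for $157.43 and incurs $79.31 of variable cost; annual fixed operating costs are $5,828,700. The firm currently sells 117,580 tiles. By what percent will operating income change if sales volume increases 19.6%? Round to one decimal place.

+53.6%

At 117,580 units, contribution = 117,580 × $78.12 = $9,185,349.60.
Subtracting fixed costs: EBIT = $9,185,349.60 − $5,828,700 = $3,356,649.60.
DOL = contribution ÷ EBIT = $9,185,349.60 ÷ $3,356,649.60 = 2.7365.
%ΔEBIT = DOL × %ΔSales = 2.7365 × +19.6% = +53.6%.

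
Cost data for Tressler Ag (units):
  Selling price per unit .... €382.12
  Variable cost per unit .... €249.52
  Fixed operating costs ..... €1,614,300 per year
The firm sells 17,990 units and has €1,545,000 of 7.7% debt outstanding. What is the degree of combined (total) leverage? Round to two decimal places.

3.66

Total contribution margin = 17,990 × €132.60 = €2,385,474.00.
Subtracting fixed costs: EBIT = €2,385,474.00 − €1,614,300 = €771,174.00. Interest = €118,965.00.
DOL = €2,385,474.00 ÷ €771,174.00 = 3.0933; DFL = €771,174.00 ÷ €652,209.00 = 1.1824.
Combined leverage = 3.0933 × 1.1824 = 3.6575.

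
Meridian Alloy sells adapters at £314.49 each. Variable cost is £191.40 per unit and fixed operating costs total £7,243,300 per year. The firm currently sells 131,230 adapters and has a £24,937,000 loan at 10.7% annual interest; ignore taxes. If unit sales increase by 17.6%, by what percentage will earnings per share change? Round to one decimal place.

+45.5%

Total contribution margin = 131,230 × £123.09 = £16,153,100.70.
Operating income = contribution − fixed costs = £16,153,100.70 − £7,243,300 = £8,909,800.70.
Interest = £2,668,259.00, so EBIT − I = £6,241,541.70.
Degree of combined leverage = contribution ÷ (EBIT − I) = £16,153,100.70 ÷ £6,241,541.70 = 2.5880.
%ΔEPS = DCL × %ΔSales = 2.5880 × +17.6% = +45.5%.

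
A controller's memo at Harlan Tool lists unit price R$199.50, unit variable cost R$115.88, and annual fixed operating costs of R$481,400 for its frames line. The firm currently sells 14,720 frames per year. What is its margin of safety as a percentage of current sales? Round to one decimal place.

Each unit contributes R$199.50 − R$115.88 = R$83.62. Break-even units = R$481,400 ÷ R$83.62 = 5,757.00; break-even revenue = 5,757.00 × R$199.50 = R$1,148,520.69.
Current sales = 14,720 × R$199.50 = R$2,936,640.00.
Margin of safety = (R$2,936,640.00 − R$1,148,520.69) ÷ R$2,936,640.00 = 60.9%.

60.9%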